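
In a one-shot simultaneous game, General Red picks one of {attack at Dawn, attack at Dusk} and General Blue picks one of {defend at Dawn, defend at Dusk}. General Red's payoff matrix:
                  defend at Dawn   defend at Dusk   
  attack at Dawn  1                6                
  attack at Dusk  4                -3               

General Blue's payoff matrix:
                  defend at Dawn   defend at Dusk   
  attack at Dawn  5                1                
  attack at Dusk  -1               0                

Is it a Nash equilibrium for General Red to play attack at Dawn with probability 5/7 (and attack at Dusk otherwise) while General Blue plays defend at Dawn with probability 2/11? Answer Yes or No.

Given General Red's mix p = 5/7, General Blue's payoff from defend at Dawn is 23/7 but from defend at Dusk is 5/7. General Blue strictly prefers defend at Dawn, so General Blue would not mix.
So the proposed profile is not a Nash equilibrium.

No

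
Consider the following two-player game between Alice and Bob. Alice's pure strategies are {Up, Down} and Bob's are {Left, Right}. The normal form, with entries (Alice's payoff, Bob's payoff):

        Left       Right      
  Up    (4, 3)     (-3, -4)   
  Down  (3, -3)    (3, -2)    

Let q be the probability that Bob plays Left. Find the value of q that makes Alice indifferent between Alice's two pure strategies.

Set Alice's expected payoff from Up equal to that from Down:
  Alice's payoff from Up: q·4 + (1−q)·(-3) = 7q - 3
  Alice's payoff from Down: q·3 + (1−q)·3 = 3
  7q - 3 = 3  ⇒  7q = 6  ⇒  q = 6/7.

q = 6/7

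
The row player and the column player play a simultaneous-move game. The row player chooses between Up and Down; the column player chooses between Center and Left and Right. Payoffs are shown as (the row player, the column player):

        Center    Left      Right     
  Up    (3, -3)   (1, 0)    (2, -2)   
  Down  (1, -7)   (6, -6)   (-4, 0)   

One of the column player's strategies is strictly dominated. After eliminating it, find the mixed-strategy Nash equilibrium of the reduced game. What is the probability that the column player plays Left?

q = 6/11

The column player's strategy Center is strictly dominated by Left: 0 > -3 and -6 > -7. Eliminate Center.
The row player's indifference between Up and Down determines the column player's mixing probability q:
  the row player's expected payoff from Up: q·1 + (1−q)·2 = -q + 2
  the row player's expected payoff from Down: q·6 + (1−q)·(-4) = 10q - 4
  -q + 2 = 10q - 4  ⇒  -11q = -6  ⇒  q = 6/11.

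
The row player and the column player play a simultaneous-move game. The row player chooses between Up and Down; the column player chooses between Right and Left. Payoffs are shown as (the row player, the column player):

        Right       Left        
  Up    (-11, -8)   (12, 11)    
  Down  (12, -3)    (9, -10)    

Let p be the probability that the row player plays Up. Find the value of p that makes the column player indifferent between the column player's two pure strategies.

In a mixed equilibrium the column player is indifferent between Right and Left; this condition fixes p.
  the column player's payoff from Right: p·(-8) + (1−p)·(-3) = -5p - 3
  the column player's payoff from Left: p·11 + (1−p)·(-10) = 21p - 10
  -5p - 3 = 21p - 10  ⇒  -26p = -7  ⇒  p = 7/26.

p = 7/26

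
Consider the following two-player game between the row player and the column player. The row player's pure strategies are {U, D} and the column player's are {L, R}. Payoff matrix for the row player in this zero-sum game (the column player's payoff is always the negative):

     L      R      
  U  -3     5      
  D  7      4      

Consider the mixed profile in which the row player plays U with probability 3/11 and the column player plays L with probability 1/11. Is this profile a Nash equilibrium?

Check the column player's indifference given the row player's mix p = 3/11:
  payoff from L = -47/11; payoff from R = -47/11 — equal.
Check the row player's indifference given the column player's mix q = 1/11:
  payoff from U = 47/11; payoff from D = 47/11 — equal.
Both players are indifferent, so neither can profitably deviate.

Yes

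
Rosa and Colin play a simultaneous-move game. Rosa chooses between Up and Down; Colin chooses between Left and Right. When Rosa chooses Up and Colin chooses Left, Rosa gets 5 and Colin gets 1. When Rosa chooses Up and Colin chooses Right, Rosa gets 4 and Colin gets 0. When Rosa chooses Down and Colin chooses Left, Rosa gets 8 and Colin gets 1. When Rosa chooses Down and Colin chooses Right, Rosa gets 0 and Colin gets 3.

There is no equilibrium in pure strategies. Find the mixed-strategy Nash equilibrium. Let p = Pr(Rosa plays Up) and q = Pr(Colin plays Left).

For Colin to be willing to mix, Colin must be indifferent between Left and Right, which pins down Rosa's mix.
  Colin's payoff to Left: p·1 + (1−p)·1 = 1
  Colin's payoff to Right: p·0 + (1−p)·3 = -3p + 3
  1 = -3p + 3  ⇒  3p = 2  ⇒  p = 2/3.
Colin's mix must leave Rosa indifferent between Up and Down.
  Rosa's payoff to Up: q·5 + (1−q)·4 = q + 4
  Rosa's payoff to Down: q·8 + (1−q)·0 = 8q
  q + 4 = 8q  ⇒  -7q = -4  ⇒  q = 4/7.

p = 2/3, q = 4/7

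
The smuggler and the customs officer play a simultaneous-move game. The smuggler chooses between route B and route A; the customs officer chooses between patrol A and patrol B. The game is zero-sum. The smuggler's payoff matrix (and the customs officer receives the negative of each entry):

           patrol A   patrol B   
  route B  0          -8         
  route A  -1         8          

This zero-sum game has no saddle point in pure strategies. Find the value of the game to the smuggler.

The smuggler's indifference between route B and route A determines the customs officer's mixing probability q:
  the smuggler's expected payoff from route B: q·0 + (1−q)·(-8) = 8q - 8
  the smuggler's expected payoff from route A: q·(-1) + (1−q)·8 = -9q + 8
  8q - 8 = -9q + 8  ⇒  17q = 16  ⇒  q = 16/17.
The value is the smuggler's expected payoff against this mix (using route B): (16/17)·0 + (1/17)·(-8) = -8/17.

v = -8/17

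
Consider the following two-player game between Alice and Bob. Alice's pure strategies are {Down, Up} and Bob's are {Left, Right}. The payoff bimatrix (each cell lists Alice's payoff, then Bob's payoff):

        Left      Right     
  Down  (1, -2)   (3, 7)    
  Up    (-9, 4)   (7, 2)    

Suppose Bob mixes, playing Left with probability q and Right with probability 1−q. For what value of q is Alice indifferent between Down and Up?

Bob's mix must leave Alice indifferent between Down and Up.
  Alice's payoff from Down: q·1 + (1−q)·3 = -2q + 3
  Alice's payoff from Up: q·(-9) + (1−q)·7 = -16q + 7
  -2q + 3 = -16q + 7  ⇒  14q = 4  ⇒  q = 2/7.

q = 2/7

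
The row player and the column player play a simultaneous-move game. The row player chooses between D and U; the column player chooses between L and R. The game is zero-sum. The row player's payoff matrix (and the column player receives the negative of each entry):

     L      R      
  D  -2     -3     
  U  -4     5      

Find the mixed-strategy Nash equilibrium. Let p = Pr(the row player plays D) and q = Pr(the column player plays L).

p = 9/10, q = 4/5

For the column player to be willing to mix, the column player must be indifferent between L and R, which pins down the row player's mix.
  the column player's expected payoff from L: p·2 + (1−p)·4 = -2p + 4
  the column player's expected payoff from R: p·3 + (1−p)·(-5) = 8p - 5
  -2p + 4 = 8p - 5  ⇒  -10p = -9  ⇒  p = 9/10.
The column player's mix must leave the row player indifferent between D and U.
  the row player's payoff to D: q·(-2) + (1−q)·(-3) = q - 3
  the row player's payoff to U: q·(-4) + (1−q)·5 = -9q + 5
  q - 3 = -9q + 5  ⇒  10q = 8  ⇒  q = 4/5.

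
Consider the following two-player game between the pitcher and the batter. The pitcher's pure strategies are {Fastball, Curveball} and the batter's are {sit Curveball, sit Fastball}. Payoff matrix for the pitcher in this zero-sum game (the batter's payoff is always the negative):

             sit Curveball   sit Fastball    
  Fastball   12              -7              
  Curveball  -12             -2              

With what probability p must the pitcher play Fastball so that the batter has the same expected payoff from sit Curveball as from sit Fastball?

p = 10/29

Set the batter's expected payoff from sit Curveball equal to that from sit Fastball:
  the batter's expected payoff from sit Curveball: p·(-12) + (1−p)·12 = -24p + 12
  the batter's expected payoff from sit Fastball: p·7 + (1−p)·2 = 5p + 2
  -24p + 12 = 5p + 2  ⇒  -29p = -10  ⇒  p = 10/29.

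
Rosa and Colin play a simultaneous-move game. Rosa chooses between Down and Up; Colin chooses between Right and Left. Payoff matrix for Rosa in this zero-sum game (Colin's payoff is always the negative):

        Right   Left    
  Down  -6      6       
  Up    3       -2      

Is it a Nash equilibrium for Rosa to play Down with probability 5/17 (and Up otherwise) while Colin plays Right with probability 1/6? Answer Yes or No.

Given Colin's mix q = 1/6, Rosa's payoff from Down is 4 but from Up is -7/6. Rosa strictly prefers Down, so Rosa would not mix.
So the proposed profile is not a Nash equilibrium.

No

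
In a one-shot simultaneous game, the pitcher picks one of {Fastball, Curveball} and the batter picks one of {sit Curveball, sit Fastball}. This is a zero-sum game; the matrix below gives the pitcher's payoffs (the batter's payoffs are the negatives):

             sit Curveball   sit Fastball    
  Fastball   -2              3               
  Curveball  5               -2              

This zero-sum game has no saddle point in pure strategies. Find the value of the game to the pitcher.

v = 11/12

The pitcher's indifference between Fastball and Curveball determines the batter's mixing probability q:
  the pitcher's expected payoff from Fastball: q·(-2) + (1−q)·3 = -5q + 3
  the pitcher's expected payoff from Curveball: q·5 + (1−q)·(-2) = 7q - 2
  -5q + 3 = 7q - 2  ⇒  -12q = -5  ⇒  q = 5/12.
The value is the pitcher's expected payoff against this mix (using Fastball): (5/12)·(-2) + (7/12)·3 = 11/12.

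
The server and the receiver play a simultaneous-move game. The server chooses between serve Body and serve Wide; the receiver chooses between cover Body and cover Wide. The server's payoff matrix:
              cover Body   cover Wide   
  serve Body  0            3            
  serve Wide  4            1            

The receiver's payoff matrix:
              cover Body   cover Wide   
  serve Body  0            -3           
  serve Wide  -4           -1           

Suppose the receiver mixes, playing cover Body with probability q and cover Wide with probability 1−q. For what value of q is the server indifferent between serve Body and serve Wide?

In a mixed equilibrium the server is indifferent between serve Body and serve Wide; this condition fixes q.
  the server's payoff to serve Body: q·0 + (1−q)·3 = -3q + 3
  the server's payoff to serve Wide: q·4 + (1−q)·1 = 3q + 1
  -3q + 3 = 3q + 1  ⇒  -6q = -2  ⇒  q = 1/3.

q = 1/3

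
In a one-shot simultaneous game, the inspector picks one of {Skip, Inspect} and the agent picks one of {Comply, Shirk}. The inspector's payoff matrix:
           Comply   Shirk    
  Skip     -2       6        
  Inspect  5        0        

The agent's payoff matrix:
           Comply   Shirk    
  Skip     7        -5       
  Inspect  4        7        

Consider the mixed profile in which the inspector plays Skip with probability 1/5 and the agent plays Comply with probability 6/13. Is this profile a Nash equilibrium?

Yes

Check the agent's indifference given the inspector's mix p = 1/5:
  payoff from Comply = 23/5; payoff from Shirk = 23/5 — equal.
Check the inspector's indifference given the agent's mix q = 6/13:
  payoff from Skip = 30/13; payoff from Inspect = 30/13 — equal.
Both players are indifferent, so neither can profitably deviate.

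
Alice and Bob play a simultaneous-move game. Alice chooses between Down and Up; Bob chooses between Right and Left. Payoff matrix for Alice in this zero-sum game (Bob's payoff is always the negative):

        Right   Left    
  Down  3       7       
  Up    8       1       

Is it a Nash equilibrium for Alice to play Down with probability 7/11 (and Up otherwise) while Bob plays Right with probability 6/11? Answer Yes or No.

Check Bob's indifference given Alice's mix p = 7/11:
  payoff from Right = -53/11; payoff from Left = -53/11 — equal.
Check Alice's indifference given Bob's mix q = 6/11:
  payoff from Down = 53/11; payoff from Up = 53/11 — equal.
Both players are indifferent, so neither can profitably deviate.

Yes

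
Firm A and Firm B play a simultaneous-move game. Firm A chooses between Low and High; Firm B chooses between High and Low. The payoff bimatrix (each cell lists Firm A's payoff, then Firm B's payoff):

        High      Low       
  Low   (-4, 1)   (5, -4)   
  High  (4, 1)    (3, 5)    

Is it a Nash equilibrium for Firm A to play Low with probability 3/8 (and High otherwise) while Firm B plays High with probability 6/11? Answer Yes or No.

No

Given Firm A's mix p = 3/8, Firm B's payoff from High is 1 but from Low is 13/8. Firm B strictly prefers Low, so Firm B would not mix.
So the proposed profile is not a Nash equilibrium.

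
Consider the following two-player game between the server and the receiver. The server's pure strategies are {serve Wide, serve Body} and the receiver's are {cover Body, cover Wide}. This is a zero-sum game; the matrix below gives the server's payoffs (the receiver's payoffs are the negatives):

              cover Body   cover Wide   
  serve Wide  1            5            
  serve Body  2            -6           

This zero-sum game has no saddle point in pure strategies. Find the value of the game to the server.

The server's indifference between serve Wide and serve Body determines the receiver's mixing probability q:
  the server's payoff to serve Wide: q·1 + (1−q)·5 = -4q + 5
  the server's payoff to serve Body: q·2 + (1−q)·(-6) = 8q - 6
  -4q + 5 = 8q - 6  ⇒  -12q = -11  ⇒  q = 11/12.
The value is the server's expected payoff against this mix (using serve Wide): (11/12)·1 + (1/12)·5 = 4/3.

v = 4/3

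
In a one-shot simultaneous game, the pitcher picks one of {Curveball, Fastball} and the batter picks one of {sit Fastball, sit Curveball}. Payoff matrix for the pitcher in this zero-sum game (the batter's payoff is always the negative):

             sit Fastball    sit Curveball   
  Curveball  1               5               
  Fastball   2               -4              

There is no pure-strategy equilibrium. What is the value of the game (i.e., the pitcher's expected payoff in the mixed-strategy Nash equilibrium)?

v = 7/5

In a mixed equilibrium the pitcher is indifferent between Curveball and Fastball; this condition fixes q.
  the pitcher's expected payoff from Curveball: q·1 + (1−q)·5 = -4q + 5
  the pitcher's expected payoff from Fastball: q·2 + (1−q)·(-4) = 6q - 4
  -4q + 5 = 6q - 4  ⇒  -10q = -9  ⇒  q = 9/10.
The value is the pitcher's expected payoff against this mix (using Curveball): (9/10)·1 + (1/10)·5 = 7/5.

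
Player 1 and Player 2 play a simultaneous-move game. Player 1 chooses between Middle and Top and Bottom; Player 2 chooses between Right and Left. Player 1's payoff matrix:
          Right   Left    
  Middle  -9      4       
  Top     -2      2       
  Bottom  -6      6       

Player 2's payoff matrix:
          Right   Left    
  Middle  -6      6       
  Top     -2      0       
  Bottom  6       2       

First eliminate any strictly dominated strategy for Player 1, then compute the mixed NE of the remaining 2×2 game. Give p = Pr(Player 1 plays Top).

p = 2/3

Player 1's strategy Middle is strictly dominated by Bottom: -6 > -9 and 6 > 4. Eliminate Middle.
Set Player 2's expected payoff from Right equal to that from Left:
  Player 2's expected payoff from Right: p·(-2) + (1−p)·6 = -8p + 6
  Player 2's expected payoff from Left: p·0 + (1−p)·2 = -2p + 2
  -8p + 6 = -2p + 2  ⇒  -6p = -4  ⇒  p = 2/3.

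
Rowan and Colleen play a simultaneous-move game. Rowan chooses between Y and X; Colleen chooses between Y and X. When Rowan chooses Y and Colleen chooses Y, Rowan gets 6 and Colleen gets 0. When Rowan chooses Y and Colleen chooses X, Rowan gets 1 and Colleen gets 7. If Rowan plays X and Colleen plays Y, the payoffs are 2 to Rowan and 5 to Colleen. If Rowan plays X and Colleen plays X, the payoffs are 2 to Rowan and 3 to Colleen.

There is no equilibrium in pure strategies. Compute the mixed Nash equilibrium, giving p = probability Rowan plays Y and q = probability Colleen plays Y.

In a mixed equilibrium Colleen is indifferent between Y and X; this condition fixes p.
  Colleen's payoff to Y: p·0 + (1−p)·5 = -5p + 5
  Colleen's payoff to X: p·7 + (1−p)·3 = 4p + 3
  -5p + 5 = 4p + 3  ⇒  -9p = -2  ⇒  p = 2/9.
For Rowan to be willing to mix, Rowan must be indifferent between Y and X, which pins down Colleen's mix.
  Rowan's payoff to Y: q·6 + (1−q)·1 = 5q + 1
  Rowan's payoff to X: q·2 + (1−q)·2 = 2
  5q + 1 = 2  ⇒  5q = 1  ⇒  q = 1/5.

p = 2/9, q = 1/5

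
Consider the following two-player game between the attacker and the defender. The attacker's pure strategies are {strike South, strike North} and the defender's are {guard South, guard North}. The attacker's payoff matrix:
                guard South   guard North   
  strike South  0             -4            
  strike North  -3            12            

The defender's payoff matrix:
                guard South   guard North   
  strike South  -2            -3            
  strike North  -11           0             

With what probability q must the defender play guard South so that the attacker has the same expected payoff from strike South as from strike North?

q = 16/19

Set the attacker's expected payoff from strike South equal to that from strike North:
  the attacker's expected payoff from strike South: q·0 + (1−q)·(-4) = 4q - 4
  the attacker's expected payoff from strike North: q·(-3) + (1−q)·12 = -15q + 12
  4q - 4 = -15q + 12  ⇒  19q = 16  ⇒  q = 16/19.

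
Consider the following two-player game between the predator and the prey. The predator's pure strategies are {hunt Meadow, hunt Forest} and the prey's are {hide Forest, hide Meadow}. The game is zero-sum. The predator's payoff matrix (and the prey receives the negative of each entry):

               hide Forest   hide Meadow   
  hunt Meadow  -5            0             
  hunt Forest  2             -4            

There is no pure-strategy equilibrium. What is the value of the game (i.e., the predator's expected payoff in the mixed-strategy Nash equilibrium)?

In a mixed equilibrium the predator is indifferent between hunt Meadow and hunt Forest; this condition fixes q.
  the predator's expected payoff from hunt Meadow: q·(-5) + (1−q)·0 = -5q
  the predator's expected payoff from hunt Forest: q·2 + (1−q)·(-4) = 6q - 4
  -5q = 6q - 4  ⇒  -11q = -4  ⇒  q = 4/11.
The value is the predator's expected payoff against this mix (using hunt Meadow): (4/11)·(-5) + (7/11)·0 = -20/11.

v = -20/11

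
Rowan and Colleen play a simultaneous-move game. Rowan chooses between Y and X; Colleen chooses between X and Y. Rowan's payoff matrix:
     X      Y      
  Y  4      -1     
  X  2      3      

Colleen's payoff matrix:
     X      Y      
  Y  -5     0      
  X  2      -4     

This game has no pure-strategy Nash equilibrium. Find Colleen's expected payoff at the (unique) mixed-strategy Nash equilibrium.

Rowan's mix must leave Colleen indifferent between X and Y.
  Colleen's payoff to X: p·(-5) + (1−p)·2 = -7p + 2
  Colleen's payoff to Y: p·0 + (1−p)·(-4) = 4p - 4
  -7p + 2 = 4p - 4  ⇒  -11p = -6  ⇒  p = 6/11.
At equilibrium Colleen is indifferent across columns, so Colleen's payoff equals the payoff from X: (6/11)·(-5) + (5/11)·2 = -20/11.

-20/11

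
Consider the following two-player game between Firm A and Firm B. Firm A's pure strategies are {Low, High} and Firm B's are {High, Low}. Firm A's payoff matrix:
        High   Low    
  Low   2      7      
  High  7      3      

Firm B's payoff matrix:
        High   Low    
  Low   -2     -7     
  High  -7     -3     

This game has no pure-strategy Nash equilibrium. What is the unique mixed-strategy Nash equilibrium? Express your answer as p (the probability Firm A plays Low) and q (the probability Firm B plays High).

p = 4/9, q = 4/9

For Firm B to be willing to mix, Firm B must be indifferent between High and Low, which pins down Firm A's mix.
  Firm B's expected payoff from High: p·(-2) + (1−p)·(-7) = 5p - 7
  Firm B's expected payoff from Low: p·(-7) + (1−p)·(-3) = -4p - 3
  5p - 7 = -4p - 3  ⇒  9p = 4  ⇒  p = 4/9.
Firm B's mix must leave Firm A indifferent between Low and High.
  Firm A's payoff from Low: q·2 + (1−q)·7 = -5q + 7
  Firm A's payoff from High: q·7 + (1−q)·3 = 4q + 3
  -5q + 7 = 4q + 3  ⇒  -9q = -4  ⇒  q = 4/9.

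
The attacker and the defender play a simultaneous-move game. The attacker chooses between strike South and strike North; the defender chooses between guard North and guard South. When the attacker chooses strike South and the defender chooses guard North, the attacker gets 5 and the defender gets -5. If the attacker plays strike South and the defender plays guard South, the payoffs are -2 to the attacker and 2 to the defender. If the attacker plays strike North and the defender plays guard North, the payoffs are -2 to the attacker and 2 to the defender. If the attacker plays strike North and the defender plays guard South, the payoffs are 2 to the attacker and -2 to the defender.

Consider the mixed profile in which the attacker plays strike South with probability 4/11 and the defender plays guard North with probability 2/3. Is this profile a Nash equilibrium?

No

Given the defender's mix q = 2/3, the attacker's payoff from strike South is 8/3 but from strike North is -2/3. The attacker strictly prefers strike South, so the attacker would not mix.
So the proposed profile is not a Nash equilibrium.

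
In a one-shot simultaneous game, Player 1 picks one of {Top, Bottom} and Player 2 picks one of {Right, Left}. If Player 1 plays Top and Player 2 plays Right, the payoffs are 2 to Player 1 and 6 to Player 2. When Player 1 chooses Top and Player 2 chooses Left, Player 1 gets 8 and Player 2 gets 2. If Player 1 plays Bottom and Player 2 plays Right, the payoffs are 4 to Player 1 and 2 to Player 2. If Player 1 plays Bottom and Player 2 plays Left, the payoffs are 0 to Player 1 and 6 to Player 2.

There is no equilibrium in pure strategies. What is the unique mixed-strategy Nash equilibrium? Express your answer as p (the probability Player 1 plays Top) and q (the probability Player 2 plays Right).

Player 1's mix must leave Player 2 indifferent between Right and Left.
  Player 2's payoff to Right: p·6 + (1−p)·2 = 4p + 2
  Player 2's payoff to Left: p·2 + (1−p)·6 = -4p + 6
  4p + 2 = -4p + 6  ⇒  8p = 4  ⇒  p = 1/2.
For Player 1 to be willing to mix, Player 1 must be indifferent between Top and Bottom, which pins down Player 2's mix.
  Player 1's expected payoff from Top: q·2 + (1−q)·8 = -6q + 8
  Player 1's expected payoff from Bottom: q·4 + (1−q)·0 = 4q
  -6q + 8 = 4q  ⇒  -10q = -8  ⇒  q = 4/5.

p = 1/2, q = 4/5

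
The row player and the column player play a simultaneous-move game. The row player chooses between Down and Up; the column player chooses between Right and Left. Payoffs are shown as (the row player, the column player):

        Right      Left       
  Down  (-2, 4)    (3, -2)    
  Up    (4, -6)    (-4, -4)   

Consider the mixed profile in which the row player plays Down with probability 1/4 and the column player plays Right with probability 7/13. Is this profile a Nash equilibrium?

Check the column player's indifference given the row player's mix p = 1/4:
  payoff from Right = -7/2; payoff from Left = -7/2 — equal.
Check the row player's indifference given the column player's mix q = 7/13:
  payoff from Down = 4/13; payoff from Up = 4/13 — equal.
Both players are indifferent, so neither can profitably deviate.

Yes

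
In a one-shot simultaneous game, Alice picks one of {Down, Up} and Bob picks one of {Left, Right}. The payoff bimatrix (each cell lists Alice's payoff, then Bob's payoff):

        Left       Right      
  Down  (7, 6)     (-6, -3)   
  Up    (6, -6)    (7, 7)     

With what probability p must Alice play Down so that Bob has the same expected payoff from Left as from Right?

Set Bob's expected payoff from Left equal to that from Right:
  Bob's payoff to Left: p·6 + (1−p)·(-6) = 12p - 6
  Bob's payoff to Right: p·(-3) + (1−p)·7 = -10p + 7
  12p - 6 = -10p + 7  ⇒  22p = 13  ⇒  p = 13/22.

p = 13/22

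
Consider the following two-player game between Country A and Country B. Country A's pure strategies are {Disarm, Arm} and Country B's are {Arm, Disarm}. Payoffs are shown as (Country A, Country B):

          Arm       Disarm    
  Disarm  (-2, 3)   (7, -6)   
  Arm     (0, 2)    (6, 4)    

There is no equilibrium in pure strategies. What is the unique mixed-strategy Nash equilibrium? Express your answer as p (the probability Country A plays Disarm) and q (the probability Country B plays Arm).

In a mixed equilibrium Country B is indifferent between Arm and Disarm; this condition fixes p.
  Country B's expected payoff from Arm: p·3 + (1−p)·2 = p + 2
  Country B's expected payoff from Disarm: p·(-6) + (1−p)·4 = -10p + 4
  p + 2 = -10p + 4  ⇒  11p = 2  ⇒  p = 2/11.
Country A's indifference between Disarm and Arm determines Country B's mixing probability q:
  Country A's payoff to Disarm: q·(-2) + (1−q)·7 = -9q + 7
  Country A's payoff to Arm: q·0 + (1−q)·6 = -6q + 6
  -9q + 7 = -6q + 6  ⇒  -3q = -1  ⇒  q = 1/3.

p = 2/11, q = 1/3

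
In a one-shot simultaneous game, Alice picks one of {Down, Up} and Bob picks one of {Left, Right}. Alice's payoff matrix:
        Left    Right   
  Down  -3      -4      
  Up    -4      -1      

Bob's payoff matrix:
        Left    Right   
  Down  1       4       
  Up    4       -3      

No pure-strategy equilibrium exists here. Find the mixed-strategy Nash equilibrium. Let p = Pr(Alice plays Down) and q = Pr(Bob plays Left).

p = 7/10, q = 3/4

In a mixed equilibrium Bob is indifferent between Left and Right; this condition fixes p.
  Bob's payoff from Left: p·1 + (1−p)·4 = -3p + 4
  Bob's payoff from Right: p·4 + (1−p)·(-3) = 7p - 3
  -3p + 4 = 7p - 3  ⇒  -10p = -7  ⇒  p = 7/10.
For Alice to be willing to mix, Alice must be indifferent between Down and Up, which pins down Bob's mix.
  Alice's payoff from Down: q·(-3) + (1−q)·(-4) = q - 4
  Alice's payoff from Up: q·(-4) + (1−q)·(-1) = -3q - 1
  q - 4 = -3q - 1  ⇒  4q = 3  ⇒  q = 3/4.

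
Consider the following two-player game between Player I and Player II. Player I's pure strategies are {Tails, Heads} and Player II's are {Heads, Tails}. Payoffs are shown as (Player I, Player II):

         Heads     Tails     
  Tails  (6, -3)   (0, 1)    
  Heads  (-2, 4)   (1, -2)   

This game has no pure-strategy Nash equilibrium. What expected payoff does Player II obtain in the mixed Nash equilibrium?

-1/5

For Player II to be willing to mix, Player II must be indifferent between Heads and Tails, which pins down Player I's mix.
  Player II's expected payoff from Heads: p·(-3) + (1−p)·4 = -7p + 4
  Player II's expected payoff from Tails: p·1 + (1−p)·(-2) = 3p - 2
  -7p + 4 = 3p - 2  ⇒  -10p = -6  ⇒  p = 3/5.
At equilibrium Player II is indifferent across columns, so Player II's payoff equals the payoff from Heads: (3/5)·(-3) + (2/5)·4 = -1/5.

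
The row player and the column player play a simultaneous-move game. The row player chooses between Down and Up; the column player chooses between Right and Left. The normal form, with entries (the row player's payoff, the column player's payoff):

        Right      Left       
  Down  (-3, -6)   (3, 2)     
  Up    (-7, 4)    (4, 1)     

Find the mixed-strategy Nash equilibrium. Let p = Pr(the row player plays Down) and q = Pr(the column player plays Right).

In a mixed equilibrium the column player is indifferent between Right and Left; this condition fixes p.
  the column player's payoff from Right: p·(-6) + (1−p)·4 = -10p + 4
  the column player's payoff from Left: p·2 + (1−p)·1 = p + 1
  -10p + 4 = p + 1  ⇒  -11p = -3  ⇒  p = 3/11.
For the row player to be willing to mix, the row player must be indifferent between Down and Up, which pins down the column player's mix.
  the row player's expected payoff from Down: q·(-3) + (1−q)·3 = -6q + 3
  the row player's expected payoff from Up: q·(-7) + (1−q)·4 = -11q + 4
  -6q + 3 = -11q + 4  ⇒  5q = 1  ⇒  q = 1/5.

p = 3/11, q = 1/5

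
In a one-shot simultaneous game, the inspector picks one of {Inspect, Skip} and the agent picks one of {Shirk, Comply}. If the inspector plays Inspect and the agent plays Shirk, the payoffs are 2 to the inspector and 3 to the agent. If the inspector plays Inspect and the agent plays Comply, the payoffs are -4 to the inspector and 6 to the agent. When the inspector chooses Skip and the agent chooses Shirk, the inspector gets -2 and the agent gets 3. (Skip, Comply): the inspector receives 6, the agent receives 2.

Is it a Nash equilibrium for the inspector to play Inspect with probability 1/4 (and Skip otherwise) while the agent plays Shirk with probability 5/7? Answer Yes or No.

Check the agent's indifference given the inspector's mix p = 1/4:
  payoff from Shirk = 3; payoff from Comply = 3 — equal.
Check the inspector's indifference given the agent's mix q = 5/7:
  payoff from Inspect = 2/7; payoff from Skip = 2/7 — equal.
Both players are indifferent, so neither can profitably deviate.

Yes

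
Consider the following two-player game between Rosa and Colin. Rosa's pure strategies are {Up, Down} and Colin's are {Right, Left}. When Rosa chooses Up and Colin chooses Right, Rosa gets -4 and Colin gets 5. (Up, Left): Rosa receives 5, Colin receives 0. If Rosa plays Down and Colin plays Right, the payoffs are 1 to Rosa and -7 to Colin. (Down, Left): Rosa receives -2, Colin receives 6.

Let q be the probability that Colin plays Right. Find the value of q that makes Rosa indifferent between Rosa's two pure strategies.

q = 7/12

Rosa's indifference between Up and Down determines Colin's mixing probability q:
  Rosa's payoff to Up: q·(-4) + (1−q)·5 = -9q + 5
  Rosa's payoff to Down: q·1 + (1−q)·(-2) = 3q - 2
  -9q + 5 = 3q - 2  ⇒  -12q = -7  ⇒  q = 7/12.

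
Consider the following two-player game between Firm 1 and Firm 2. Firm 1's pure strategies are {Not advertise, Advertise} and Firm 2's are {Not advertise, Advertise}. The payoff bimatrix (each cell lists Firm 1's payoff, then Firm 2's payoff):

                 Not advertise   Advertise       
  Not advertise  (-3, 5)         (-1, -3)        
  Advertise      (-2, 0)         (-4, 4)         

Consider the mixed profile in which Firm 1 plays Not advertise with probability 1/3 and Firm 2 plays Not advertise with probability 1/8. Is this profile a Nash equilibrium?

No

Given Firm 2's mix q = 1/8, Firm 1's payoff from Not advertise is -5/4 but from Advertise is -15/4. Firm 1 strictly prefers Not advertise, so Firm 1 would not mix.
So the proposed profile is not a Nash equilibrium.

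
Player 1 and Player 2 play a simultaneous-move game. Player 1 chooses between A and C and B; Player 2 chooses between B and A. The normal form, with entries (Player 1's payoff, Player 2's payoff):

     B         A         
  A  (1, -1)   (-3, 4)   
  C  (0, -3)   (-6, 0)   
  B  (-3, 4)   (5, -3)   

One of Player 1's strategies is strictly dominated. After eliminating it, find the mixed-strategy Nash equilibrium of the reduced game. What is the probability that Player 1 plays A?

Player 1's strategy C is strictly dominated by A: 1 > 0 and -3 > -6. Eliminate C.
For Player 2 to be willing to mix, Player 2 must be indifferent between B and A, which pins down Player 1's mix.
  Player 2's payoff to B: p·(-1) + (1−p)·4 = -5p + 4
  Player 2's payoff to A: p·4 + (1−p)·(-3) = 7p - 3
  -5p + 4 = 7p - 3  ⇒  -12p = -7  ⇒  p = 7/12.

p = 7/12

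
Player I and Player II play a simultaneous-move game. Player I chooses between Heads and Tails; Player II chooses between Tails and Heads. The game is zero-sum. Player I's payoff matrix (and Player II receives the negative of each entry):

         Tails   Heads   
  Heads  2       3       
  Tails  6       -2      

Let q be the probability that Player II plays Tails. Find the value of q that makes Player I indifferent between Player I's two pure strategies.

Set Player I's expected payoff from Heads equal to that from Tails:
  Player I's expected payoff from Heads: q·2 + (1−q)·3 = -q + 3
  Player I's expected payoff from Tails: q·6 + (1−q)·(-2) = 8q - 2
  -q + 3 = 8q - 2  ⇒  -9q = -5  ⇒  q = 5/9.

q = 5/9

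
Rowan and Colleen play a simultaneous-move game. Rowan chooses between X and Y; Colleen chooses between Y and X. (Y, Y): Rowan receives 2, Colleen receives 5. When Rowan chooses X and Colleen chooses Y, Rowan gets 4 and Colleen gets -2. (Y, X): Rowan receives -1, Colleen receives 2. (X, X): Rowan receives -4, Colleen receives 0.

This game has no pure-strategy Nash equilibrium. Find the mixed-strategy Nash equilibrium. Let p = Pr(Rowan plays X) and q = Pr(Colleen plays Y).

Rowan's mix must leave Colleen indifferent between Y and X.
  Colleen's payoff to Y: p·(-2) + (1−p)·5 = -7p + 5
  Colleen's payoff to X: p·0 + (1−p)·2 = -2p + 2
  -7p + 5 = -2p + 2  ⇒  -5p = -3  ⇒  p = 3/5.
For Rowan to be willing to mix, Rowan must be indifferent between X and Y, which pins down Colleen's mix.
  Rowan's payoff from X: q·4 + (1−q)·(-4) = 8q - 4
  Rowan's payoff from Y: q·2 + (1−q)·(-1) = 3q - 1
  8q - 4 = 3q - 1  ⇒  5q = 3  ⇒  q = 3/5.

p = 3/5, q = 3/5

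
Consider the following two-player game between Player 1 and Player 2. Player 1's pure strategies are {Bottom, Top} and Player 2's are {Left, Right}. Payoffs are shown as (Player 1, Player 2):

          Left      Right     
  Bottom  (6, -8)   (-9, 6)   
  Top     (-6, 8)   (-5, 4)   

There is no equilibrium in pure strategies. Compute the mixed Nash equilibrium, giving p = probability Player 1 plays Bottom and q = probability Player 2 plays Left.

p = 2/9, q = 1/4

In a mixed equilibrium Player 2 is indifferent between Left and Right; this condition fixes p.
  Player 2's payoff from Left: p·(-8) + (1−p)·8 = -16p + 8
  Player 2's payoff from Right: p·6 + (1−p)·4 = 2p + 4
  -16p + 8 = 2p + 4  ⇒  -18p = -4  ⇒  p = 2/9.
Set Player 1's expected payoff from Bottom equal to that from Top:
  Player 1's expected payoff from Bottom: q·6 + (1−q)·(-9) = 15q - 9
  Player 1's expected payoff from Top: q·(-6) + (1−q)·(-5) = -q - 5
  15q - 9 = -q - 5  ⇒  16q = 4  ⇒  q = 1/4.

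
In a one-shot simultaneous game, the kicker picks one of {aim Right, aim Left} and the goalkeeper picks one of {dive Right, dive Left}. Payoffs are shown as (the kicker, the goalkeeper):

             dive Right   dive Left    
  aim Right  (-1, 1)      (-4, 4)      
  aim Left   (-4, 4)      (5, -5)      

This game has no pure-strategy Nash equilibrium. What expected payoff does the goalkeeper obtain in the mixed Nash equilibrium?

7/4

The kicker's mix must leave the goalkeeper indifferent between dive Right and dive Left.
  the goalkeeper's payoff to dive Right: p·1 + (1−p)·4 = -3p + 4
  the goalkeeper's payoff to dive Left: p·4 + (1−p)·(-5) = 9p - 5
  -3p + 4 = 9p - 5  ⇒  -12p = -9  ⇒  p = 3/4.
At equilibrium the goalkeeper is indifferent across columns, so the goalkeeper's payoff equals the payoff from dive Right: (3/4)·1 + (1/4)·4 = 7/4.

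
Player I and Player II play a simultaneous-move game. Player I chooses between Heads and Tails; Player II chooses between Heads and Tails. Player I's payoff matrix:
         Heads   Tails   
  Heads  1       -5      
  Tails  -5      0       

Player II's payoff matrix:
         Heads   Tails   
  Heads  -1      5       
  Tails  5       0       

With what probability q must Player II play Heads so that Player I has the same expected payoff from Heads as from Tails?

Player I's indifference between Heads and Tails determines Player II's mixing probability q:
  Player I's payoff to Heads: q·1 + (1−q)·(-5) = 6q - 5
  Player I's payoff to Tails: q·(-5) + (1−q)·0 = -5q
  6q - 5 = -5q  ⇒  11q = 5  ⇒  q = 5/11.

q = 5/11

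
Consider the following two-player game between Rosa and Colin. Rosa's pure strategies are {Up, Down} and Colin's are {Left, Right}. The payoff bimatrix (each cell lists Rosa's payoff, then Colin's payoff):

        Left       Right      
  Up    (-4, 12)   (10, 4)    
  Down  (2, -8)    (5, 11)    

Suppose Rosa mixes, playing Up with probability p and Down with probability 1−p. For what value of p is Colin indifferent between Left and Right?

p = 19/27

Rosa's mix must leave Colin indifferent between Left and Right.
  Colin's payoff from Left: p·12 + (1−p)·(-8) = 20p - 8
  Colin's payoff from Right: p·4 + (1−p)·11 = -7p + 11
  20p - 8 = -7p + 11  ⇒  27p = 19  ⇒  p = 19/27.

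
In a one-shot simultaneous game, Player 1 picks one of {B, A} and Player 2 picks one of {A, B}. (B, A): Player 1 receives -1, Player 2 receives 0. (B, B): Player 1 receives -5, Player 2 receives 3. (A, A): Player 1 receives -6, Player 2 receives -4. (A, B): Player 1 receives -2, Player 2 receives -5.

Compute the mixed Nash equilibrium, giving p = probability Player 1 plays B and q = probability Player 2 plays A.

For Player 2 to be willing to mix, Player 2 must be indifferent between A and B, which pins down Player 1's mix.
  Player 2's expected payoff from A: p·0 + (1−p)·(-4) = 4p - 4
  Player 2's expected payoff from B: p·3 + (1−p)·(-5) = 8p - 5
  4p - 4 = 8p - 5  ⇒  -4p = -1  ⇒  p = 1/4.
Player 2's mix must leave Player 1 indifferent between B and A.
  Player 1's payoff to B: q·(-1) + (1−q)·(-5) = 4q - 5
  Player 1's payoff to A: q·(-6) + (1−q)·(-2) = -4q - 2
  4q - 5 = -4q - 2  ⇒  8q = 3  ⇒  q = 3/8.

p = 1/4, q = 3/8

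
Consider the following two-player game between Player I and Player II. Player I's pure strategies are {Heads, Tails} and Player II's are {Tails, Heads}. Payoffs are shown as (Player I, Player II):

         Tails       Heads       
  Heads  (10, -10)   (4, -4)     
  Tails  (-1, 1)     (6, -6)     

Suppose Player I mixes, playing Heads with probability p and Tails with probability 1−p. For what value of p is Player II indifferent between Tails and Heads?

p = 7/13

Player II's indifference between Tails and Heads determines Player I's mixing probability p:
  Player II's payoff to Tails: p·(-10) + (1−p)·1 = -11p + 1
  Player II's payoff to Heads: p·(-4) + (1−p)·(-6) = 2p - 6
  -11p + 1 = 2p - 6  ⇒  -13p = -7  ⇒  p = 7/13.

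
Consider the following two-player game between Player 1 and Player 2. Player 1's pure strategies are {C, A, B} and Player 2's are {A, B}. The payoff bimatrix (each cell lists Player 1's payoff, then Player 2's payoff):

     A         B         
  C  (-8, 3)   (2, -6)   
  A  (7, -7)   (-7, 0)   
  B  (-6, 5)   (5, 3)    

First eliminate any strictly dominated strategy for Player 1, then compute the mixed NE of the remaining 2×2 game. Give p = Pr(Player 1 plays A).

p = 2/9

Player 1's strategy C is strictly dominated by B: -6 > -8 and 5 > 2. Eliminate C.
Player 2's indifference between A and B determines Player 1's mixing probability p:
  Player 2's payoff from A: p·(-7) + (1−p)·5 = -12p + 5
  Player 2's payoff from B: p·0 + (1−p)·3 = -3p + 3
  -12p + 5 = -3p + 3  ⇒  -9p = -2  ⇒  p = 2/9.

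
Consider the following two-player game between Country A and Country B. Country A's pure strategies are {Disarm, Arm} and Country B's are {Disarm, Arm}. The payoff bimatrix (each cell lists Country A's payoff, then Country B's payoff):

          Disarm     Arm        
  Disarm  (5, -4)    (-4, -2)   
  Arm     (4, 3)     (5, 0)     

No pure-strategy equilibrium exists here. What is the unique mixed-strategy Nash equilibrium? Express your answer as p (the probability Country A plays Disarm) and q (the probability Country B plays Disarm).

p = 3/5, q = 9/10

For Country B to be willing to mix, Country B must be indifferent between Disarm and Arm, which pins down Country A's mix.
  Country B's expected payoff from Disarm: p·(-4) + (1−p)·3 = -7p + 3
  Country B's expected payoff from Arm: p·(-2) + (1−p)·0 = -2p
  -7p + 3 = -2p  ⇒  -5p = -3  ⇒  p = 3/5.
Set Country A's expected payoff from Disarm equal to that from Arm:
  Country A's expected payoff from Disarm: q·5 + (1−q)·(-4) = 9q - 4
  Country A's expected payoff from Arm: q·4 + (1−q)·5 = -q + 5
  9q - 4 = -q + 5  ⇒  10q = 9  ⇒  q = 9/10.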